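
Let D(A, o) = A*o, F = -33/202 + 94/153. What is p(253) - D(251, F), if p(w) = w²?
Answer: 1974763465/30906 ≈ 63896.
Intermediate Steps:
F = 13939/30906 (F = -33*1/202 + 94*(1/153) = -33/202 + 94/153 = 13939/30906 ≈ 0.45101)
p(253) - D(251, F) = 253² - 251*13939/30906 = 64009 - 1*3498689/30906 = 64009 - 3498689/30906 = 1974763465/30906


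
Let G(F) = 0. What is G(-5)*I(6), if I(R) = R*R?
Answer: 0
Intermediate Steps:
I(R) = R²
G(-5)*I(6) = 0*6² = 0*36 = 0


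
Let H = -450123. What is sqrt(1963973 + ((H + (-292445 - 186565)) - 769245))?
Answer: 11*sqrt(2195) ≈ 515.36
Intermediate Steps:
sqrt(1963973 + ((H + (-292445 - 186565)) - 769245)) = sqrt(1963973 + ((-450123 + (-292445 - 186565)) - 769245)) = sqrt(1963973 + ((-450123 - 479010) - 769245)) = sqrt(1963973 + (-929133 - 769245)) = sqrt(1963973 - 1698378) = sqrt(265595) = 11*sqrt(2195)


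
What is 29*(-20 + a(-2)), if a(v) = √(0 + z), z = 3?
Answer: -580 + 29*√3 ≈ -529.77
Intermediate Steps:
a(v) = √3 (a(v) = √(0 + 3) = √3)
29*(-20 + a(-2)) = 29*(-20 + √3) = -580 + 29*√3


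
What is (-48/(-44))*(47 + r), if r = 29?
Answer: 912/11 ≈ 82.909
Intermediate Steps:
(-48/(-44))*(47 + r) = (-48/(-44))*(47 + 29) = -48*(-1/44)*76 = (12/11)*76 = 912/11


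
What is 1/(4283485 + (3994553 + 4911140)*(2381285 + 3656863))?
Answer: 1/53773896660049 ≈ 1.8596e-14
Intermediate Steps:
1/(4283485 + (3994553 + 4911140)*(2381285 + 3656863)) = 1/(4283485 + 8905693*6038148) = 1/(4283485 + 53773892376564) = 1/53773896660049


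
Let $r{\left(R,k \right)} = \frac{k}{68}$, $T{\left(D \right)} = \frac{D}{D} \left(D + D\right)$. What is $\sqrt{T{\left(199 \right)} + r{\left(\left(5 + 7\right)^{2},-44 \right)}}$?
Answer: $\frac{\sqrt{114835}}{17} \approx 19.934$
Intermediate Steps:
$T{\left(D \right)} = 2 D$ ($T{\left(D \right)} = 1 \cdot 2 D = 2 D$)
$r{\left(R,k \right)} = \frac{k}{68}$ ($r{\left(R,k \right)} = k \frac{1}{68} = \frac{k}{68}$)
$\sqrt{T{\left(199 \right)} + r{\left(\left(5 + 7\right)^{2},-44 \right)}} = \sqrt{2 \cdot 199 + \frac{1}{68} \left(-44\right)} = \sqrt{398 - \frac{11}{17}} = \sqrt{\frac{6755}{17}} = \frac{\sqrt{114835}}{17}$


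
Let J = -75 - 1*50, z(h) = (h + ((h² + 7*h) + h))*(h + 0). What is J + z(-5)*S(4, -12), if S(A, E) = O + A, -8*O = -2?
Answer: 300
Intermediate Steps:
O = ¼ (O = -⅛*(-2) = ¼ ≈ 0.25000)
z(h) = h*(h² + 9*h) (z(h) = (h + (h² + 8*h))*h = (h² + 9*h)*h = h*(h² + 9*h))
S(A, E) = ¼ + A
J = -125 (J = -75 - 50 = -125)
J + z(-5)*S(4, -12) = -125 + ((-5)²*(9 - 5))*(¼ + 4) = -125 + (25*4)*(17/4) = -125 + 100*(17/4) = -125 + 425 = 300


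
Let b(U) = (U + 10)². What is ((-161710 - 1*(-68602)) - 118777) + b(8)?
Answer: -211561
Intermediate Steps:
b(U) = (10 + U)²
((-161710 - 1*(-68602)) - 118777) + b(8) = ((-161710 - 1*(-68602)) - 118777) + (10 + 8)² = ((-161710 + 68602) - 118777) + 18² = (-93108 - 118777) + 324 = -211885 + 324 = -211561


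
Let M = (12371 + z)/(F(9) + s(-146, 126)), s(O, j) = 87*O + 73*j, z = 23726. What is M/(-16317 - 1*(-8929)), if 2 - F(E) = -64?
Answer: 36097/25399944 ≈ 0.0014211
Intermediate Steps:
F(E) = 66 (F(E) = 2 - 1*(-64) = 2 + 64 = 66)
s(O, j) = 73*j + 87*O
M = -36097/3438 (M = (12371 + 23726)/(66 + (73*126 + 87*(-146))) = 36097/(66 + (9198 - 12702)) = 36097/(66 - 3504) = 36097/(-3438) = 36097*(-1/3438) = -36097/3438 ≈ -10.499)
M/(-16317 - 1*(-8929)) = -36097/(3438*(-16317 - 1*(-8929))) = -36097/(3438*(-16317 + 8929)) = -36097/3438/(-7388) = -36097/3438*(-1/7388) = 36097/25399944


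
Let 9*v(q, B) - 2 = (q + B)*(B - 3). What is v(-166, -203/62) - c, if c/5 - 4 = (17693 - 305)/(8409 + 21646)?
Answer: 19825764305/207956556 ≈ 95.336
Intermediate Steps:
c = 137608/6011 (c = 20 + 5*((17693 - 305)/(8409 + 21646)) = 20 + 5*(17388/30055) = 20 + 17388/6011 = 137608/6011 ≈ 22.893)
v(q, B) = 2/9 + (-3 + B)*(B + q)/9 (v(q, B) = 2/9 + ((q + B)*(B - 3))/9 = 2/9 + ((B + q)*(-3 + B))/9 = 2/9 + ((-3 + B)*(B + q))/9 = 2/9 + (-3 + B)*(B + q)/9)
v(-166, -203/62) - c = (2/9 - (-203)/(3*62) - 1/3*(-166) + (-203/62)**2/9 + (1/9)*(-203/62)*(-166)) - 1*137608/6011 = (2/9 - (-203)/(3*62) + 166/3 + (-203*1/62)**2/9 + (1/9)*(-203*1/62)*(-166)) - 137608/6011 = (2/9 - 1/3*(-203/62) + 166/3 + (-203/62)**2/9 + (1/9)*(-203/62)*(-166)) - 137608/6011 = (2/9 + 203/186 + 166/3 + (1/9)*(41209/3844) + 16849/279) - 137608/6011 = (2/9 + 203/186 + 166/3 + 41209/34596 + 16849/279) - 137608/6011 = 4090243/34596 - 137608/6011 = 19825764305/207956556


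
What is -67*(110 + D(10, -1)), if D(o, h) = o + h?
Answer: -7973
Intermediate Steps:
D(o, h) = h + o
-67*(110 + D(10, -1)) = -67*(110 + (-1 + 10)) = -67*(110 + 9) = -67*119 = -7973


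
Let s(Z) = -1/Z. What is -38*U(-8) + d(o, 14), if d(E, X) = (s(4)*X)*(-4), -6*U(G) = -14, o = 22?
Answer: -224/3 ≈ -74.667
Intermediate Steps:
U(G) = 7/3 (U(G) = -1/6*(-14) = 7/3)
d(E, X) = X (d(E, X) = ((-1/4)*X)*(-4) = ((-1*1/4)*X)*(-4) = -X/4*(-4) = X)
-38*U(-8) + d(o, 14) = -38*7/3 + 14 = -266/3 + 14 = -224/3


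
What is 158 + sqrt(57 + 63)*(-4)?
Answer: 158 - 8*sqrt(30) ≈ 114.18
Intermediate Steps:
158 + sqrt(57 + 63)*(-4) = 158 + sqrt(120)*(-4) = 158 + (2*sqrt(30))*(-4) = 158 - 8*sqrt(30)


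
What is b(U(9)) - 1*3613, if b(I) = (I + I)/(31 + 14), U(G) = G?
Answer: -18063/5 ≈ -3612.6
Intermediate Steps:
b(I) = 2*I/45 (b(I) = (2*I)/45 = (2*I)*(1/45) = 2*I/45)
b(U(9)) - 1*3613 = (2/45)*9 - 1*3613 = 2/5 - 3613 = -18063/5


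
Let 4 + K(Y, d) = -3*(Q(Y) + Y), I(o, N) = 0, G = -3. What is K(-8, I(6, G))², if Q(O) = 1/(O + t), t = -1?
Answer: 3721/9 ≈ 413.44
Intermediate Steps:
Q(O) = 1/(-1 + O) (Q(O) = 1/(O - 1) = 1/(-1 + O))
K(Y, d) = -4 - 3*Y - 3/(-1 + Y) (K(Y, d) = -4 - 3*(1/(-1 + Y) + Y) = -4 - 3*(Y + 1/(-1 + Y)) = -4 + (-3*Y - 3/(-1 + Y)) = -4 - 3*Y - 3/(-1 + Y))
K(-8, I(6, G))² = ((1 - 1*(-8) - 3*(-8)²)/(-1 - 8))² = ((1 + 8 - 3*64)/(-9))² = (-(1 + 8 - 192)/9)² = (-⅑*(-183))² = (61/3)² = 3721/9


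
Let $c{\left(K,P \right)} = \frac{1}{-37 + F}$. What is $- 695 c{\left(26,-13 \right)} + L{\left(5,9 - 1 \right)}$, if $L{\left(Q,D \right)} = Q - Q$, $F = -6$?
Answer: $\frac{695}{43} \approx 16.163$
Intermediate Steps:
$c{\left(K,P \right)} = - \frac{1}{43}$ ($c{\left(K,P \right)} = \frac{1}{-37 - 6} = \frac{1}{-43} = - \frac{1}{43}$)
$L{\left(Q,D \right)} = 0$
$- 695 c{\left(26,-13 \right)} + L{\left(5,9 - 1 \right)} = \left(-695\right) \left(- \frac{1}{43}\right) + 0 = \frac{695}{43} + 0 = \frac{695}{43}$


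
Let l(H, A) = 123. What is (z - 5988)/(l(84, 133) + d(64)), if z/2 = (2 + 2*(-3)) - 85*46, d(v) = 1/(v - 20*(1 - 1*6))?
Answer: -2265824/20173 ≈ -112.32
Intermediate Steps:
d(v) = 1/(100 + v) (d(v) = 1/(v - 20*(1 - 6)) = 1/(v - 20*(-5)) = 1/(v + 100) = 1/(100 + v))
z = -7828 (z = 2*((2 + 2*(-3)) - 85*46) = 2*((2 - 6) - 3910) = 2*(-4 - 3910) = 2*(-3914) = -7828)
(z - 5988)/(l(84, 133) + d(64)) = (-7828 - 5988)/(123 + 1/(100 + 64)) = -13816/(123 + 1/164) = -13816/20173/164 = -13816*164/20173 = -2265824/20173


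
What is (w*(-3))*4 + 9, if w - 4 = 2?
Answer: -63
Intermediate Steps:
w = 6 (w = 4 + 2 = 6)
(w*(-3))*4 + 9 = (6*(-3))*4 + 9 = -18*4 + 9 = -72 + 9 = -63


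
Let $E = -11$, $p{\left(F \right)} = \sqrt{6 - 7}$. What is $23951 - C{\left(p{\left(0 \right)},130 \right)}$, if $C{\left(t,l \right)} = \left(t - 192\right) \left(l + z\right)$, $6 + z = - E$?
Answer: $49871 - 135 i \approx 49871.0 - 135.0 i$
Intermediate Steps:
$p{\left(F \right)} = i$ ($p{\left(F \right)} = \sqrt{-1} = i$)
$z = 5$ ($z = -6 - -11 = -6 + 11 = 5$)
$C{\left(t,l \right)} = \left(-192 + t\right) \left(5 + l\right)$ ($C{\left(t,l \right)} = \left(t - 192\right) \left(l + 5\right) = \left(-192 + t\right) \left(5 + l\right)$)
$23951 - C{\left(p{\left(0 \right)},130 \right)} = 23951 - \left(-960 - 24960 + 5 i + 130 i\right) = 23951 - \left(-25920 + 135 i\right) = 23951 + \left(25920 - 135 i\right) = 49871 - 135 i$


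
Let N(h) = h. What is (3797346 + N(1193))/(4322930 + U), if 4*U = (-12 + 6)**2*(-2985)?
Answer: 3798539/4296065 ≈ 0.88419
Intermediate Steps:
U = -26865 (U = ((-12 + 6)**2*(-2985))/4 = ((-6)**2*(-2985))/4 = (36*(-2985))/4 = (1/4)*(-107460) = -26865)
(3797346 + N(1193))/(4322930 + U) = (3797346 + 1193)/(4322930 - 26865) = 3798539/4296065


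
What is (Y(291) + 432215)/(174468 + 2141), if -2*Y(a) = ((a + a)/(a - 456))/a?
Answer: 71315476/29140485 ≈ 2.4473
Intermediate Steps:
Y(a) = -1/(-456 + a) (Y(a) = -(a + a)/(a - 456)/(2*a) = -(2*a)/(-456 + a)/(2*a) = -2*a/(-456 + a)/(2*a) = -1/(-456 + a))
(Y(291) + 432215)/(174468 + 2141) = (-1/(-456 + 291) + 432215)/(174468 + 2141) = (-1/(-165) + 432215)/176609 = (-1*(-1/165) + 432215)*(1/176609) = (1/165 + 432215)*(1/176609) = (71315476/165)*(1/176609) = 71315476/29140485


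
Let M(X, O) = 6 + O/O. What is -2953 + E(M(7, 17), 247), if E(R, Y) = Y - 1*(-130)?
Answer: -2576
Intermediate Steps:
M(X, O) = 7 (M(X, O) = 6 + 1 = 7)
E(R, Y) = 130 + Y (E(R, Y) = Y + 130 = 130 + Y)
-2953 + E(M(7, 17), 247) = -2953 + (130 + 247) = -2953 + 377 = -2576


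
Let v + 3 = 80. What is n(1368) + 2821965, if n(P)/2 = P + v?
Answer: 2824855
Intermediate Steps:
v = 77 (v = -3 + 80 = 77)
n(P) = 154 + 2*P (n(P) = 2*(P + 77) = 2*(77 + P) = 154 + 2*P)
n(1368) + 2821965 = (154 + 2*1368) + 2821965 = (154 + 2736) + 2821965 = 2890 + 2821965 = 2824855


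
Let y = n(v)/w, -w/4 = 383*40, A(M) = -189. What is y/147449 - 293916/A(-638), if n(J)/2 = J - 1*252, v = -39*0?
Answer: 15807912923207/10165134060 ≈ 1555.1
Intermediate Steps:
v = 0
n(J) = -504 + 2*J (n(J) = 2*(J - 1*252) = 2*(J - 252) = 2*(-252 + J) = -504 + 2*J)
w = -61280 (w = -1532*40 = -4*15320 = -61280)
y = 63/7660 (y = (-504 + 2*0)/(-61280) = (-504 + 0)*(-1/61280) = -504*(-1/61280) = 63/7660 ≈ 0.0082245)
y/147449 - 293916/A(-638) = (63/7660)/147449 - 293916/(-189) = (63/7660)*(1/147449) - 293916*(-1/189) = 63/1129459340 + 13996/9 = 15807912923207/10165134060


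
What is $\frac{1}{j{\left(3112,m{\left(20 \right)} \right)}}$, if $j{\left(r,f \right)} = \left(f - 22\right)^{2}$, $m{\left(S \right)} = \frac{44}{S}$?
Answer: $\frac{25}{9801} \approx 0.0025508$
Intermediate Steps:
$j{\left(r,f \right)} = \left(-22 + f\right)^{2}$
$\frac{1}{j{\left(3112,m{\left(20 \right)} \right)}} = \frac{1}{\left(-22 + \frac{44}{20}\right)^{2}} = \frac{1}{\left(-22 + 44 \cdot \frac{1}{20}\right)^{2}} = \frac{1}{\left(-22 + \frac{11}{5}\right)^{2}} = \frac{1}{\left(- \frac{99}{5}\right)^{2}} = \frac{1}{\frac{9801}{25}} = \frac{25}{9801}$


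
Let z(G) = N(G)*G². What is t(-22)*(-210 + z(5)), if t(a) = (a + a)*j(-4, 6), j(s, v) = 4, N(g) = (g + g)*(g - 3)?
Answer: -51040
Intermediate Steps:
N(g) = 2*g*(-3 + g) (N(g) = (2*g)*(-3 + g) = 2*g*(-3 + g))
t(a) = 8*a (t(a) = (a + a)*4 = (2*a)*4 = 8*a)
z(G) = 2*G³*(-3 + G) (z(G) = (2*G*(-3 + G))*G² = 2*G³*(-3 + G))
t(-22)*(-210 + z(5)) = (8*(-22))*(-210 + 2*5³*(-3 + 5)) = -176*(-210 + 2*125*2) = -176*(-210 + 500) = -176*290 = -51040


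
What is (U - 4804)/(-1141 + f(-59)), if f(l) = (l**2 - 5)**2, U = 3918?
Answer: -886/12081435 ≈ -7.3336e-5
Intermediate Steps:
f(l) = (-5 + l**2)**2
(U - 4804)/(-1141 + f(-59)) = (3918 - 4804)/(-1141 + (-5 + (-59)**2)**2) = -886/(-1141 + (-5 + 3481)**2) = -886/(-1141 + 3476**2) = -886/(-1141 + 12082576) = -886/12081435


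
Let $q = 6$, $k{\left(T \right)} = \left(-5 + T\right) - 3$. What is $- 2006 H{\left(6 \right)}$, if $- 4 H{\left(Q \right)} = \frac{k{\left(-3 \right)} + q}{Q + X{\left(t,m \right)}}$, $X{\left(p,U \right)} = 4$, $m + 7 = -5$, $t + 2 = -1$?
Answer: $- \frac{1003}{4} \approx -250.75$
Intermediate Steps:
$t = -3$ ($t = -2 - 1 = -3$)
$k{\left(T \right)} = -8 + T$
$m = -12$ ($m = -7 - 5 = -12$)
$H{\left(Q \right)} = \frac{5}{4 \left(4 + Q\right)}$ ($H{\left(Q \right)} = - \frac{\left(\left(-8 - 3\right) + 6\right) \frac{1}{Q + 4}}{4} = - \frac{\left(-11 + 6\right) \frac{1}{4 + Q}}{4} = - \frac{\left(-5\right) \frac{1}{4 + Q}}{4} = \frac{5}{4 \left(4 + Q\right)}$)
$- 2006 H{\left(6 \right)} = - 2006 \frac{5}{4 \left(4 + 6\right)} = - 2006 \frac{5}{4 \cdot 10} = - 2006 \cdot \frac{5}{4} \cdot \frac{1}{10} = \left(-2006\right) \frac{1}{8} = - \frac{1003}{4}$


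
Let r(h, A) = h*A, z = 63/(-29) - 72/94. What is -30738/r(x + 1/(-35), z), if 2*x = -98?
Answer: -48878543/229086 ≈ -213.36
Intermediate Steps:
x = -49 (x = (½)*(-98) = -49)
z = -4005/1363 (z = 63*(-1/29) - 72*1/94 = -63/29 - 36/47 = -4005/1363 ≈ -2.9384)
r(h, A) = A*h
-30738/r(x + 1/(-35), z) = -30738*(-1363/(4005*(-49 + 1/(-35)))) = -30738*(-1363/(4005*(-49 - 1/35))) = -30738/((-4005/1363*(-1716/35))) = -30738/1374516/9541 = -30738*9541/1374516 = -48878543/229086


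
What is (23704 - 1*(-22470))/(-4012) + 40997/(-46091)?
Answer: -1146342899/92458546 ≈ -12.398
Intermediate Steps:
(23704 - 1*(-22470))/(-4012) + 40997/(-46091) = (23704 + 22470)*(-1/4012) + 40997*(-1/46091) = 46174*(-1/4012) - 40997/46091 = -23087/2006 - 40997/46091 = -1146342899/92458546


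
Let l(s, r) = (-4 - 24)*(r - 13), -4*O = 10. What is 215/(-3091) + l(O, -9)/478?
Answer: 900643/738749 ≈ 1.2191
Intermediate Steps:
O = -5/2 (O = -1/4*10 = -5/2 ≈ -2.5000)
l(s, r) = 364 - 28*r (l(s, r) = -28*(-13 + r) = 364 - 28*r)
215/(-3091) + l(O, -9)/478 = 215/(-3091) + (364 - 28*(-9))/478 = 215*(-1/3091) + (364 + 252)*(1/478) = -215/3091 + 616*(1/478) = -215/3091 + 308/239 = 900643/738749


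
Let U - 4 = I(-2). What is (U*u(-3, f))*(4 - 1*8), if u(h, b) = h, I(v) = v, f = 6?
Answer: 24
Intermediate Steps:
U = 2 (U = 4 - 2 = 2)
(U*u(-3, f))*(4 - 1*8) = (2*(-3))*(4 - 1*8) = -6*(4 - 8) = -6*(-4) = 24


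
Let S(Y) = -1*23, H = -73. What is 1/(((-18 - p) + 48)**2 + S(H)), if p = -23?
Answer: 1/2786 ≈ 0.00035894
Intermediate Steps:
S(Y) = -23
1/(((-18 - p) + 48)**2 + S(H)) = 1/(((-18 - 1*(-23)) + 48)**2 - 23) = 1/(((-18 + 23) + 48)**2 - 23) = 1/((5 + 48)**2 - 23) = 1/(53**2 - 23) = 1/(2809 - 23) = 1/2786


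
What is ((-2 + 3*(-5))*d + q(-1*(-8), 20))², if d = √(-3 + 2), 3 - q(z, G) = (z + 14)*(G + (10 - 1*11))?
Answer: 171936 + 14110*I ≈ 1.7194e+5 + 14110.0*I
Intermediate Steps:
q(z, G) = 3 - (-1 + G)*(14 + z) (q(z, G) = 3 - (z + 14)*(G + (10 - 1*11)) = 3 - (14 + z)*(G + (10 - 11)) = 3 - (14 + z)*(G - 1) = 3 - (14 + z)*(-1 + G) = 3 - (-1 + G)*(14 + z))
d = I (d = √(-1) = I ≈ 1.0*I)
((-2 + 3*(-5))*d + q(-1*(-8), 20))² = ((-2 + 3*(-5))*I + (17 - 1*(-8) - 14*20 - 1*20*(-1*(-8))))² = ((-2 - 15)*I + (17 + 8 - 280 - 1*20*8))² = (-17*I + (17 + 8 - 280 - 160))² = (-17*I - 415)² = (-415 - 17*I)²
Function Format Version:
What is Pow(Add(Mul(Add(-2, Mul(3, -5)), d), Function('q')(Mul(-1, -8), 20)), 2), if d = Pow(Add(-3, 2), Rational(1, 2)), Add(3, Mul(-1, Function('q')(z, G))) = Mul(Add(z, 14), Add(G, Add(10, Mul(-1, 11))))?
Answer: Add(171936, Mul(14110, I)) ≈ Add(1.7194e+5, Mul(14110., I))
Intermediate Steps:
Function('q')(z, G) = Add(3, Mul(-1, Add(-1, G), Add(14, z))) (Function('q')(z, G) = Add(3, Mul(-1, Mul(Add(z, 14), Add(G, Add(10, Mul(-1, 11)))))) = Add(3, Mul(-1, Mul(Add(14, z), Add(G, Add(10, -11))))) = Add(3, Mul(-1, Mul(Add(14, z), Add(G, -1)))) = Add(3, Mul(-1, Mul(Add(14, z), Add(-1, G)))) = Add(3, Mul(-1, Mul(Add(-1, G), Add(14, z)))) = Add(3, Mul(-1, Add(-1, G), Add(14, z))))
d = I (d = Pow(-1, Rational(1, 2)) = I ≈ Mul(1.0000, I))
Pow(Add(Mul(Add(-2, Mul(3, -5)), d), Function('q')(Mul(-1, -8), 20)), 2) = Pow(Add(Mul(Add(-2, Mul(3, -5)), I), Add(17, Mul(-1, -8), Mul(-14, 20), Mul(-1, 20, Mul(-1, -8)))), 2) = Pow(Add(Mul(Add(-2, -15), I), Add(17, 8, -280, Mul(-1, 20, 8))), 2) = Pow(Add(Mul(-17, I), Add(17, 8, -280, -160)), 2) = Pow(Add(Mul(-17, I), -415), 2) = Pow(Add(-415, Mul(-17, I)), 2)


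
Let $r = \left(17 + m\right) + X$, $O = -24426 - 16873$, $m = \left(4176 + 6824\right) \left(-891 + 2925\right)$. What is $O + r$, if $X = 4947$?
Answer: $22337665$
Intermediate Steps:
$m = 22374000$ ($m = 11000 \cdot 2034 = 22374000$)
$O = -41299$
$r = 22378964$ ($r = \left(17 + 22374000\right) + 4947 = 22374017 + 4947 = 22378964$)
$O + r = -41299 + 22378964 = 22337665$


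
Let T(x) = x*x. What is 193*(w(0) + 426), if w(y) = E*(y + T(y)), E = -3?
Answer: 82218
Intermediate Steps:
T(x) = x²
w(y) = -3*y - 3*y² (w(y) = -3*(y + y²) = -3*y - 3*y²)
193*(w(0) + 426) = 193*(3*0*(-1 - 1*0) + 426) = 193*(3*0*(-1 + 0) + 426) = 193*(3*0*(-1) + 426) = 193*(0 + 426) = 193*426 = 82218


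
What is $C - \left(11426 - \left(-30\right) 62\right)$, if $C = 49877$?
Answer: $36591$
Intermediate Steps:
$C - \left(11426 - \left(-30\right) 62\right) = 49877 - \left(11426 - \left(-30\right) 62\right) = 49877 - \left(11426 - -1860\right) = 49877 - \left(11426 + 1860\right) = 49877 - 13286 = 36591$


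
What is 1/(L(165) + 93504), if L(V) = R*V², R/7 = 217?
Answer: 1/41448279 ≈ 2.4126e-8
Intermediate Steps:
R = 1519 (R = 7*217 = 1519)
L(V) = 1519*V²
1/(L(165) + 93504) = 1/(1519*165² + 93504) = 1/(1519*27225 + 93504) = 1/(41354775 + 93504) = 1/41448279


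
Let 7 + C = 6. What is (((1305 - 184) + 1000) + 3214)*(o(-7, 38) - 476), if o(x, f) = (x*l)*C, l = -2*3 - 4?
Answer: -2912910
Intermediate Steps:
C = -1 (C = -7 + 6 = -1)
l = -10 (l = -6 - 4 = -10)
o(x, f) = 10*x (o(x, f) = (x*(-10))*(-1) = -10*x*(-1) = 10*x)
(((1305 - 184) + 1000) + 3214)*(o(-7, 38) - 476) = (((1305 - 184) + 1000) + 3214)*(10*(-7) - 476) = ((1121 + 1000) + 3214)*(-70 - 476) = (2121 + 3214)*(-546) = 5335*(-546) = -2912910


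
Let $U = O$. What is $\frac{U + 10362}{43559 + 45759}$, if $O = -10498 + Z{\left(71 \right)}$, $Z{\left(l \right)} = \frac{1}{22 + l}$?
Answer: $- \frac{12647}{8306574} \approx -0.0015225$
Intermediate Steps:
$O = - \frac{976313}{93}$ ($O = -10498 + \frac{1}{22 + 71} = -10498 + \frac{1}{93} = - \frac{976313}{93} \approx -10498.0$)
$U = - \frac{976313}{93} \approx -10498.0$
$\frac{U + 10362}{43559 + 45759} = \frac{- \frac{976313}{93} + 10362}{43559 + 45759} = - \frac{12647}{93 \cdot 89318} = \left(- \frac{12647}{93}\right) \frac{1}{89318} = - \frac{12647}{8306574}$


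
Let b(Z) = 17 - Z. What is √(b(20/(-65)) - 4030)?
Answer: I*√678145/13 ≈ 63.346*I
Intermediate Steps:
√(b(20/(-65)) - 4030) = √((17 - 20/(-65)) - 4030) = √((17 - 20*(-1)/65) - 4030) = √((17 - 1*(-4/13)) - 4030) = √((17 + 4/13) - 4030) = √(225/13 - 4030) = √(-52165/13) = I*√678145/13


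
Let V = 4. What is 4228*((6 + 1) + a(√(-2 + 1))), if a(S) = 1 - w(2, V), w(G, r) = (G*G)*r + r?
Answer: -50736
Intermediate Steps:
w(G, r) = r + r*G² (w(G, r) = G²*r + r = r*G² + r = r + r*G²)
a(S) = -19 (a(S) = 1 - 4*(1 + 2²) = 1 - 4*(1 + 4) = 1 - 4*5 = 1 - 1*20 = 1 - 20 = -19)
4228*((6 + 1) + a(√(-2 + 1))) = 4228*((6 + 1) - 19) = 4228*(7 - 19) = 4228*(-12) = -50736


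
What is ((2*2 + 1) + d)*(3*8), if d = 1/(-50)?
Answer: 2988/25 ≈ 119.52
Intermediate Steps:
d = -1/50 ≈ -0.020000
((2*2 + 1) + d)*(3*8) = ((2*2 + 1) - 1/50)*(3*8) = ((4 + 1) - 1/50)*24 = (5 - 1/50)*24 = (249/50)*24 = 2988/25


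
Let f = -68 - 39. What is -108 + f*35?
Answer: -3853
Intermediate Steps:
f = -107
-108 + f*35 = -108 - 107*35 = -108 - 3745 = -3853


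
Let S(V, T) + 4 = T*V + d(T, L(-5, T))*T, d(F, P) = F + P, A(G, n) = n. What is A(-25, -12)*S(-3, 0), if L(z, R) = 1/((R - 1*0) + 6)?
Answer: 48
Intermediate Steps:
L(z, R) = 1/(6 + R) (L(z, R) = 1/((R + 0) + 6) = 1/(R + 6) = 1/(6 + R))
S(V, T) = -4 + T*V + T*(T + 1/(6 + T)) (S(V, T) = -4 + (T*V + (T + 1/(6 + T))*T) = -4 + (T*V + T*(T + 1/(6 + T))) = -4 + T*V + T*(T + 1/(6 + T)))
A(-25, -12)*S(-3, 0) = -12*(0*(1 + 0*(6 + 0)) + (-4 + 0*(-3))*(6 + 0))/(6 + 0) = -12*(0*(1 + 0*6) + (-4 + 0)*6)/6 = -2*(0*(1 + 0) - 4*6) = -2*(0*1 - 24) = -2*(0 - 24) = -2*(-24) = -12*(-4) = 48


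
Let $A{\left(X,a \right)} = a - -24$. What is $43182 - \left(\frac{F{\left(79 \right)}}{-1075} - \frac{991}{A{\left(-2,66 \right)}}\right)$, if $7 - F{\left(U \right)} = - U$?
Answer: $\frac{19436891}{450} \approx 43193.0$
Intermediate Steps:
$F{\left(U \right)} = 7 + U$ ($F{\left(U \right)} = 7 - - U = 7 + U$)
$A{\left(X,a \right)} = 24 + a$ ($A{\left(X,a \right)} = a + 24 = 24 + a$)
$43182 - \left(\frac{F{\left(79 \right)}}{-1075} - \frac{991}{A{\left(-2,66 \right)}}\right) = 43182 - \left(\frac{7 + 79}{-1075} - \frac{991}{24 + 66}\right) = 43182 - \left(86 \left(- \frac{1}{1075}\right) - \frac{991}{90}\right) = 43182 - \left(- \frac{2}{25} - \frac{991}{90}\right) = 43182 - - \frac{4991}{450} = 43182 + \frac{4991}{450} = \frac{19436891}{450}$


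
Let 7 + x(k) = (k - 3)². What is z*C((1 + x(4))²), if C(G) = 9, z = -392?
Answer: -3528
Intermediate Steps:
x(k) = -7 + (-3 + k)² (x(k) = -7 + (k - 3)² = -7 + (-3 + k)²)
z*C((1 + x(4))²) = -392*9 = -3528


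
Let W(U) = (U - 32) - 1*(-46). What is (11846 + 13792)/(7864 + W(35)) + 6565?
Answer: 51974483/7913 ≈ 6568.2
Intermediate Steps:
W(U) = 14 + U (W(U) = (-32 + U) + 46 = 14 + U)
(11846 + 13792)/(7864 + W(35)) + 6565 = (11846 + 13792)/(7864 + (14 + 35)) + 6565 = 25638/(7864 + 49) + 6565 = 25638/7913 + 6565 = 51974483/7913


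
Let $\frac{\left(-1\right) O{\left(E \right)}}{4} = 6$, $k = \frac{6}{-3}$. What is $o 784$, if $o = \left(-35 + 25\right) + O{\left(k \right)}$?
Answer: $-26656$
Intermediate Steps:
$k = -2$ ($k = 6 \left(- \frac{1}{3}\right) = -2$)
$O{\left(E \right)} = -24$ ($O{\left(E \right)} = \left(-4\right) 6 = -24$)
$o = -34$ ($o = \left(-35 + 25\right) - 24 = -10 - 24 = -34$)
$o 784 = \left(-34\right) 784 = -26656$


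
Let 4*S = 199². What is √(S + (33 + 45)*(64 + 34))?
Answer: √70177/2 ≈ 132.45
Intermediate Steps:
S = 39601/4 (S = (¼)*199² = (¼)*39601 = 39601/4 ≈ 9900.3)
√(S + (33 + 45)*(64 + 34)) = √(39601/4 + (33 + 45)*(64 + 34)) = √(39601/4 + 78*98) = √(39601/4 + 7644) = √(70177/4) = √70177/2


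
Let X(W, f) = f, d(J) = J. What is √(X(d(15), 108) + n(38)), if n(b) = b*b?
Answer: 4*√97 ≈ 39.395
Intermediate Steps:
n(b) = b²
√(X(d(15), 108) + n(38)) = √(108 + 38²) = √(108 + 1444) = √1552 = 4*√97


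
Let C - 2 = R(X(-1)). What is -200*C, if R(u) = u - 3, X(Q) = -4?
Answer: 1000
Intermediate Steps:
R(u) = -3 + u
C = -5 (C = 2 + (-3 - 4) = 2 - 7 = -5)
-200*C = -200*(-5) = 1000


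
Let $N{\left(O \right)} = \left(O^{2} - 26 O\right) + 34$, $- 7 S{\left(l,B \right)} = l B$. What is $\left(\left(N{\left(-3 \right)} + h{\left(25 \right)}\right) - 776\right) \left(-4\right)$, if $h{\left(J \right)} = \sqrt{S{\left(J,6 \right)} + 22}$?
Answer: $2620 - \frac{8 \sqrt{7}}{7} \approx 2617.0$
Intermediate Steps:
$S{\left(l,B \right)} = - \frac{B l}{7}$ ($S{\left(l,B \right)} = - \frac{l B}{7} = - \frac{B l}{7}$)
$N{\left(O \right)} = 34 + O^{2} - 26 O$
$h{\left(J \right)} = \sqrt{22 - \frac{6 J}{7}}$ ($h{\left(J \right)} = \sqrt{\left(- \frac{1}{7}\right) 6 J + 22} = \sqrt{- \frac{6 J}{7} + 22} = \sqrt{22 - \frac{6 J}{7}}$)
$\left(\left(N{\left(-3 \right)} + h{\left(25 \right)}\right) - 776\right) \left(-4\right) = \left(\left(\left(34 + \left(-3\right)^{2} - -78\right) + \frac{\sqrt{1078 - 1050}}{7}\right) - 776\right) \left(-4\right) = \left(\left(\left(34 + 9 + 78\right) + \frac{\sqrt{1078 - 1050}}{7}\right) - 776\right) \left(-4\right) = \left(\left(121 + \frac{\sqrt{28}}{7}\right) - 776\right) \left(-4\right) = \left(\left(121 + \frac{2 \sqrt{7}}{7}\right) - 776\right) \left(-4\right) = \left(-655 + \frac{2 \sqrt{7}}{7}\right) \left(-4\right) = 2620 - \frac{8 \sqrt{7}}{7}$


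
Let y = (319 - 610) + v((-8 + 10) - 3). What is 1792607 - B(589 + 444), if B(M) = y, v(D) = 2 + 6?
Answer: 1792890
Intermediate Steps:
v(D) = 8
y = -283 (y = (319 - 610) + 8 = -291 + 8 = -283)
B(M) = -283
1792607 - B(589 + 444) = 1792607 - 1*(-283) = 1792607 + 283 = 1792890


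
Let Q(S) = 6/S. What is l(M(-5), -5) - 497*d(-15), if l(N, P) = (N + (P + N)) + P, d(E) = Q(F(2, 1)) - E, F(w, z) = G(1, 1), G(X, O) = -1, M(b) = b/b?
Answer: -4481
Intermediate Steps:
M(b) = 1
F(w, z) = -1
d(E) = -6 - E (d(E) = 6/(-1) - E = 6*(-1) - E = -6 - E)
l(N, P) = 2*N + 2*P (l(N, P) = (N + (N + P)) + P = (P + 2*N) + P = 2*N + 2*P)
l(M(-5), -5) - 497*d(-15) = (2*1 + 2*(-5)) - 497*(-6 - 1*(-15)) = (2 - 10) - 497*(-6 + 15) = -8 - 497*9 = -8 - 4473 = -4481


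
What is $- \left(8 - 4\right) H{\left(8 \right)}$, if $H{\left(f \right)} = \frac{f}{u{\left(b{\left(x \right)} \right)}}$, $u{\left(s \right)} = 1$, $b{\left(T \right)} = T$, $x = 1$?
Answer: $-32$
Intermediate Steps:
$H{\left(f \right)} = f$ ($H{\left(f \right)} = \frac{f}{1} = f 1 = f$)
$- \left(8 - 4\right) H{\left(8 \right)} = - \left(8 - 4\right) 8 = - 4 \cdot 8 = \left(-1\right) 32 = -32$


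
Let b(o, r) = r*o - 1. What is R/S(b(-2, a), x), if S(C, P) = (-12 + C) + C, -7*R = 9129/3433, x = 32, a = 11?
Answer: 9129/1393798 ≈ 0.0065497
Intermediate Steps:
b(o, r) = -1 + o*r (b(o, r) = o*r - 1 = -1 + o*r)
R = -9129/24031 (R = -9129/(7*3433) = -⅐*9129/3433 = -9129/24031 ≈ -0.37988)
S(C, P) = -12 + 2*C
R/S(b(-2, a), x) = -9129/(24031*(-12 + 2*(-1 - 2*11))) = -9129/(24031*(-12 + 2*(-1 - 22))) = -9129/(24031*(-12 + 2*(-23))) = -9129/(24031*(-12 - 46)) = -9129/24031/(-58) = -9129/24031*(-1/58) = 9129/1393798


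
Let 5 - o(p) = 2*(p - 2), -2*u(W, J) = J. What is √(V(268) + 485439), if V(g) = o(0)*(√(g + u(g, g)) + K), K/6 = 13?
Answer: √(486141 + 9*√134) ≈ 697.31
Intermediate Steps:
K = 78 (K = 6*13 = 78)
u(W, J) = -J/2
o(p) = 9 - 2*p (o(p) = 5 - 2*(p - 2) = 5 - 2*(-2 + p) = 5 - (-4 + 2*p) = 5 + (4 - 2*p) = 9 - 2*p)
V(g) = 702 + 9*√2*√g/2 (V(g) = (9 - 2*0)*(√(g - g/2) + 78) = (9 + 0)*(√(g/2) + 78) = 9*(√2*√g/2 + 78) = 9*(78 + √2*√g/2) = 702 + 9*√2*√g/2)
√(V(268) + 485439) = √((702 + 9*√2*√268/2) + 485439) = √((702 + 9*√2*(2*√67)/2) + 485439) = √((702 + 9*√134) + 485439) = √(486141 + 9*√134)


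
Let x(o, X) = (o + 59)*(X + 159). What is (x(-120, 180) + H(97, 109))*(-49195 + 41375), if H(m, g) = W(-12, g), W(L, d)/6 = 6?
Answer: 161428260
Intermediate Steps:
W(L, d) = 36 (W(L, d) = 6*6 = 36)
x(o, X) = (59 + o)*(159 + X)
H(m, g) = 36
(x(-120, 180) + H(97, 109))*(-49195 + 41375) = ((9381 + 59*180 + 159*(-120) + 180*(-120)) + 36)*(-49195 + 41375) = ((9381 + 10620 - 19080 - 21600) + 36)*(-7820) = (-20679 + 36)*(-7820) = -20643*(-7820) = 161428260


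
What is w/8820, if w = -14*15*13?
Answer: -13/42 ≈ -0.30952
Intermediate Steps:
w = -2730 (w = -210*13 = -2730)
w/8820 = -2730/8820 = -2730*1/8820 = -13/42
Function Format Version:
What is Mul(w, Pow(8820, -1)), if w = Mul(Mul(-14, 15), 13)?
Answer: Rational(-13, 42) ≈ -0.30952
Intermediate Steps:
w = -2730 (w = Mul(-210, 13) = -2730)
Mul(w, Pow(8820, -1)) = Mul(-2730, Pow(8820, -1)) = Mul(-2730, Rational(1, 8820)) = Rational(-13, 42)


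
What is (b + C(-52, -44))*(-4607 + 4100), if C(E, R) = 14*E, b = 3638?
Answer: -1475370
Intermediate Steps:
(b + C(-52, -44))*(-4607 + 4100) = (3638 + 14*(-52))*(-4607 + 4100) = (3638 - 728)*(-507) = 2910*(-507) = -1475370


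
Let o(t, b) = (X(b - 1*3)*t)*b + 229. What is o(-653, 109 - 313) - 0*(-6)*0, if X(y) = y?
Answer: -27574655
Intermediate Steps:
o(t, b) = 229 + b*t*(-3 + b) (o(t, b) = ((b - 1*3)*t)*b + 229 = ((b - 3)*t)*b + 229 = ((-3 + b)*t)*b + 229 = (t*(-3 + b))*b + 229 = b*t*(-3 + b) + 229 = 229 + b*t*(-3 + b))
o(-653, 109 - 313) - 0*(-6)*0 = (229 + (109 - 313)*(-653)*(-3 + (109 - 313))) - 0*(-6)*0 = (229 - 204*(-653)*(-3 - 204)) - 14*0*0 = (229 - 204*(-653)*(-207)) + 0*0 = (229 - 27574884) + 0 = -27574655 + 0 = -27574655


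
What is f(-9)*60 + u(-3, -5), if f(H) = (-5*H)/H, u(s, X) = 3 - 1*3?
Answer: -300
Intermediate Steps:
u(s, X) = 0 (u(s, X) = 3 - 3 = 0)
f(H) = -5
f(-9)*60 + u(-3, -5) = -5*60 + 0 = -300 + 0 = -300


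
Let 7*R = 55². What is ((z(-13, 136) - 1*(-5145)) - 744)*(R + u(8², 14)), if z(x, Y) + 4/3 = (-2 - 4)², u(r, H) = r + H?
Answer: 6788471/3 ≈ 2.2628e+6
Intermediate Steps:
u(r, H) = H + r
z(x, Y) = 104/3 (z(x, Y) = -4/3 + (-2 - 4)² = -4/3 + (-6)² = -4/3 + 36 = 104/3)
R = 3025/7 (R = (⅐)*55² = (⅐)*3025 = 3025/7 ≈ 432.14)
((z(-13, 136) - 1*(-5145)) - 744)*(R + u(8², 14)) = ((104/3 - 1*(-5145)) - 744)*(3025/7 + (14 + 8²)) = ((104/3 + 5145) - 744)*(3025/7 + (14 + 64)) = (15539/3 - 744)*(3025/7 + 78) = (13307/3)*(3571/7) = 6788471/3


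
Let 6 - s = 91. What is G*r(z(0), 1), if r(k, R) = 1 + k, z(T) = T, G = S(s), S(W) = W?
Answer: -85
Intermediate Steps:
s = -85 (s = 6 - 1*91 = 6 - 91 = -85)
G = -85
G*r(z(0), 1) = -85*(1 + 0) = -85*1 = -85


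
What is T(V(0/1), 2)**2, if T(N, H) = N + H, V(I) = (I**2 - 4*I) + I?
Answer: 4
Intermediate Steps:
V(I) = I**2 - 3*I
T(N, H) = H + N
T(V(0/1), 2)**2 = (2 + (0/1)*(-3 + 0/1))**2 = (2 + (0*1)*(-3 + 0*1))**2 = (2 + 0*(-3 + 0))**2 = (2 + 0*(-3))**2 = (2 + 0)**2 = 2**2 = 4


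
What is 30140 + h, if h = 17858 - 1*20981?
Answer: 27017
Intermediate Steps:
h = -3123 (h = 17858 - 20981 = -3123)
30140 + h = 30140 - 3123 = 27017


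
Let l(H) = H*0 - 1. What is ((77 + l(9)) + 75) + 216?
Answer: 367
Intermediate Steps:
l(H) = -1 (l(H) = 0 - 1 = -1)
((77 + l(9)) + 75) + 216 = ((77 - 1) + 75) + 216 = (76 + 75) + 216 = 151 + 216 = 367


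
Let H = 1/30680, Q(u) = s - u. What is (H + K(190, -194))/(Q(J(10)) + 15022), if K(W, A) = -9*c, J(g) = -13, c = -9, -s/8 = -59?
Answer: 2485081/475754760 ≈ 0.0052235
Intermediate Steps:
s = 472 (s = -8*(-59) = 472)
Q(u) = 472 - u
K(W, A) = 81 (K(W, A) = -9*(-9) = 81)
H = 1/30680 ≈ 3.2595e-5
(H + K(190, -194))/(Q(J(10)) + 15022) = (1/30680 + 81)/((472 - 1*(-13)) + 15022) = 2485081/(30680*((472 + 13) + 15022)) = 2485081/(30680*(485 + 15022)) = (2485081/30680)/15507 = (2485081/30680)*(1/15507) = 2485081/475754760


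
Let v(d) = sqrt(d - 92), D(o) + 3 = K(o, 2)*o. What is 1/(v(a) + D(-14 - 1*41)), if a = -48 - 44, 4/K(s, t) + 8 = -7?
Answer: 105/2881 - 18*I*sqrt(46)/2881 ≈ 0.036446 - 0.042375*I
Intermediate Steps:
K(s, t) = -4/15 (K(s, t) = 4/(-8 - 7) = 4/(-15) = 4*(-1/15) = -4/15)
a = -92
D(o) = -3 - 4*o/15
v(d) = sqrt(-92 + d)
1/(v(a) + D(-14 - 1*41)) = 1/(sqrt(-92 - 92) + (-3 - 4*(-14 - 1*41)/15)) = 1/(sqrt(-184) + (-3 - 4*(-14 - 41)/15)) = 1/(2*I*sqrt(46) + (-3 - 4/15*(-55))) = 1/(2*I*sqrt(46) + (-3 + 44/3)) = 1/(2*I*sqrt(46) + 35/3) = 1/(35/3 + 2*I*sqrt(46))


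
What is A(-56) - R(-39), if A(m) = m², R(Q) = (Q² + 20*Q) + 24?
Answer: 2371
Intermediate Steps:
R(Q) = 24 + Q² + 20*Q
A(-56) - R(-39) = (-56)² - (24 + (-39)² + 20*(-39)) = 3136 - (24 + 1521 - 780) = 3136 - 1*765 = 3136 - 765 = 2371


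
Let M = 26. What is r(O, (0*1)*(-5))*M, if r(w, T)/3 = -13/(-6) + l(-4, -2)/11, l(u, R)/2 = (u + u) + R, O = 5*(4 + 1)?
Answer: 299/11 ≈ 27.182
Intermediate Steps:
O = 25 (O = 5*5 = 25)
l(u, R) = 2*R + 4*u (l(u, R) = 2*((u + u) + R) = 2*(2*u + R) = 2*(R + 2*u) = 2*R + 4*u)
r(w, T) = 23/22 (r(w, T) = 3*(-13/(-6) + (2*(-2) + 4*(-4))/11) = 3*(-13*(-⅙) + (-4 - 16)*(1/11)) = 3*(13/6 - 20*1/11) = 3*(13/6 - 20/11) = 3*(23/66) = 23/22)
r(O, (0*1)*(-5))*M = (23/22)*26 = 299/11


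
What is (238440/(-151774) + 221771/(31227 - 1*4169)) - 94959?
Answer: -194970501320597/2053350446 ≈ -94952.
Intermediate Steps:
(238440/(-151774) + 221771/(31227 - 1*4169)) - 94959 = (238440*(-1/151774) + 221771/(31227 - 4169)) - 94959 = (-119220/75887 + 221771/27058) - 94959 = 13603681117/2053350446 - 94959 = -194970501320597/2053350446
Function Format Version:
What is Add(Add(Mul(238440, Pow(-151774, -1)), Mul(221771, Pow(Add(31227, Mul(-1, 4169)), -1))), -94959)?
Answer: Rational(-194970501320597, 2053350446) ≈ -94952.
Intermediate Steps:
Add(Add(Mul(238440, Pow(-151774, -1)), Mul(221771, Pow(Add(31227, Mul(-1, 4169)), -1))), -94959) = Add(Add(Mul(238440, Rational(-1, 151774)), Mul(221771, Pow(Add(31227, -4169), -1))), -94959) = Add(Add(Rational(-119220, 75887), Mul(221771, Pow(27058, -1))), -94959) = Add(Add(Rational(-119220, 75887), Mul(221771, Rational(1, 27058))), -94959) = Add(Add(Rational(-119220, 75887), Rational(221771, 27058)), -94959) = Add(Rational(13603681117, 2053350446), -94959) = Rational(-194970501320597, 2053350446)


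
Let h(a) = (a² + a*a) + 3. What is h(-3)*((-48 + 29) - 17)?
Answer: -756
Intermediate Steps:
h(a) = 3 + 2*a² (h(a) = (a² + a²) + 3 = 2*a² + 3 = 3 + 2*a²)
h(-3)*((-48 + 29) - 17) = (3 + 2*(-3)²)*((-48 + 29) - 17) = (3 + 2*9)*(-19 - 17) = (3 + 18)*(-36) = 21*(-36) = -756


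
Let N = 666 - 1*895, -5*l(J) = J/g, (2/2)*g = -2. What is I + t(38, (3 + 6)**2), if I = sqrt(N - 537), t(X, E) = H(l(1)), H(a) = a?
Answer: 1/10 + I*sqrt(766) ≈ 0.1 + 27.677*I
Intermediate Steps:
g = -2
l(J) = J/10 (l(J) = -J/(5*(-2)) = -J*(-1)/(5*2) = -(-1)*J/10 = J/10)
N = -229 (N = 666 - 895 = -229)
t(X, E) = 1/10 (t(X, E) = (1/10)*1 = 1/10)
I = I*sqrt(766) (I = sqrt(-229 - 537) = sqrt(-766) = I*sqrt(766) ≈ 27.677*I)
I + t(38, (3 + 6)**2) = I*sqrt(766) + 1/10 = 1/10 + I*sqrt(766)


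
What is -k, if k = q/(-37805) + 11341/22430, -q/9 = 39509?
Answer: -1680885667/169593230 ≈ -9.9113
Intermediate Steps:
q = -355581 (q = -9*39509 = -355581)
k = 1680885667/169593230 (k = -355581/(-37805) + 11341/22430 = -355581*(-1/37805) + 11341*(1/22430) = 355581/37805 + 11341/22430 = 1680885667/169593230 ≈ 9.9113)
-k = -1*1680885667/169593230 = -1680885667/169593230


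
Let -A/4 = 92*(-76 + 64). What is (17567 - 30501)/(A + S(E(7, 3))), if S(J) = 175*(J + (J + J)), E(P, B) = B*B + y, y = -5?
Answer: -6467/3258 ≈ -1.9850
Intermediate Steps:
E(P, B) = -5 + B² (E(P, B) = B*B - 5 = B² - 5 = -5 + B²)
S(J) = 525*J (S(J) = 175*(J + 2*J) = 175*(3*J) = 525*J)
A = 4416 (A = -368*(-76 + 64) = -368*(-12) = -4*(-1104) = 4416)
(17567 - 30501)/(A + S(E(7, 3))) = (17567 - 30501)/(4416 + 525*(-5 + 3²)) = -12934/(4416 + 525*(-5 + 9)) = -12934/(4416 + 525*4) = -12934/(4416 + 2100) = -12934/6516 = -12934*1/6516 = -6467/3258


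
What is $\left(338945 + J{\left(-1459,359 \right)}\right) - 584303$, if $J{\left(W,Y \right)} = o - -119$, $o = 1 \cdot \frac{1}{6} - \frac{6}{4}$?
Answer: $- \frac{735721}{3} \approx -2.4524 \cdot 10^{5}$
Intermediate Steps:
$o = - \frac{4}{3}$ ($o = 1 \cdot \frac{1}{6} - \frac{3}{2} = \frac{1}{6} - \frac{3}{2} = - \frac{4}{3} \approx -1.3333$)
$J{\left(W,Y \right)} = \frac{353}{3}$ ($J{\left(W,Y \right)} = - \frac{4}{3} - -119 = - \frac{4}{3} + 119 = \frac{353}{3}$)
$\left(338945 + J{\left(-1459,359 \right)}\right) - 584303 = \left(338945 + \frac{353}{3}\right) - 584303 = \frac{1017188}{3} - 584303 = - \frac{735721}{3}$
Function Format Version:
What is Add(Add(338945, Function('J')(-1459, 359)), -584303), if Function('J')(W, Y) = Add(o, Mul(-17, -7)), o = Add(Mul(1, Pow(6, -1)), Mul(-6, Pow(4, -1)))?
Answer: Rational(-735721, 3) ≈ -2.4524e+5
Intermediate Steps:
o = Rational(-4, 3) (o = Add(Mul(1, Rational(1, 6)), Mul(-6, Rational(1, 4))) = Add(Rational(1, 6), Rational(-3, 2)) = Rational(-4, 3) ≈ -1.3333)
Function('J')(W, Y) = Rational(353, 3) (Function('J')(W, Y) = Add(Rational(-4, 3), Mul(-17, -7)) = Add(Rational(-4, 3), 119) = Rational(353, 3))
Add(Add(338945, Function('J')(-1459, 359)), -584303) = Add(Add(338945, Rational(353, 3)), -584303) = Add(Rational(1017188, 3), -584303) = Rational(-735721, 3)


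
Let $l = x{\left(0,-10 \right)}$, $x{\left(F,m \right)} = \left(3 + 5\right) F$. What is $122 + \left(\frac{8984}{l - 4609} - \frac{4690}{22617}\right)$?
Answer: $\frac{1784669504}{14891679} \approx 119.84$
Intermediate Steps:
$x{\left(F,m \right)} = 8 F$
$l = 0$ ($l = 8 \cdot 0 = 0$)
$122 + \left(\frac{8984}{l - 4609} - \frac{4690}{22617}\right) = 122 + \left(\frac{8984}{0 - 4609} - \frac{4690}{22617}\right) = 122 + \left(\frac{8984}{-4609} - \frac{670}{3231}\right) = 122 + \left(8984 \left(- \frac{1}{4609}\right) - \frac{670}{3231}\right) = 122 - \frac{32115334}{14891679} = \frac{1784669504}{14891679}$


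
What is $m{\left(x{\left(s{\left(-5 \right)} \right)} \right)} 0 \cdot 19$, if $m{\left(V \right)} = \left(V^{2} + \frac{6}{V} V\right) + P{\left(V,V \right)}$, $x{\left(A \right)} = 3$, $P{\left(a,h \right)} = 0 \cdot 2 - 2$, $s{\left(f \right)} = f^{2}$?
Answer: $0$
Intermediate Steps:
$P{\left(a,h \right)} = -2$ ($P{\left(a,h \right)} = 0 - 2 = -2$)
$m{\left(V \right)} = 4 + V^{2}$ ($m{\left(V \right)} = \left(V^{2} + \frac{6}{V} V\right) - 2 = \left(V^{2} + 6\right) - 2 = \left(6 + V^{2}\right) - 2 = 4 + V^{2}$)
$m{\left(x{\left(s{\left(-5 \right)} \right)} \right)} 0 \cdot 19 = \left(4 + 3^{2}\right) 0 \cdot 19 = \left(4 + 9\right) 0 \cdot 19 = 13 \cdot 0 \cdot 19 = 0 \cdot 19 = 0$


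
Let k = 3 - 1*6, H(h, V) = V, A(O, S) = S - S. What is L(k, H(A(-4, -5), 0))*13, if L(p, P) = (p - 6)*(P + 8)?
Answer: -936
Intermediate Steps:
A(O, S) = 0
k = -3 (k = 3 - 6 = -3)
L(p, P) = (-6 + p)*(8 + P)
L(k, H(A(-4, -5), 0))*13 = (-48 - 6*0 + 8*(-3) + 0*(-3))*13 = (-48 + 0 - 24 + 0)*13 = -72*13 = -936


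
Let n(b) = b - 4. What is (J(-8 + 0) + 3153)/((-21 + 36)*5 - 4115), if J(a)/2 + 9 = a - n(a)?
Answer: -3143/4040 ≈ -0.77797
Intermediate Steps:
n(b) = -4 + b
J(a) = -10 (J(a) = -18 + 2*(a - (-4 + a)) = -18 + 2*(a + (4 - a)) = -18 + 2*4 = -18 + 8 = -10)
(J(-8 + 0) + 3153)/((-21 + 36)*5 - 4115) = (-10 + 3153)/((-21 + 36)*5 - 4115) = 3143/(15*5 - 4115) = 3143/(75 - 4115) = 3143/(-4040) = 3143*(-1/4040) = -3143/4040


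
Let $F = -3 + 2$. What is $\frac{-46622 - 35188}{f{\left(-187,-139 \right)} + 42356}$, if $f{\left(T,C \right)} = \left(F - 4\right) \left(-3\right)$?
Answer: $- \frac{81810}{42371} \approx -1.9308$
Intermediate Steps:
$F = -1$
$f{\left(T,C \right)} = 15$ ($f{\left(T,C \right)} = \left(-1 - 4\right) \left(-3\right) = \left(-5\right) \left(-3\right) = 15$)
$\frac{-46622 - 35188}{f{\left(-187,-139 \right)} + 42356} = \frac{-46622 - 35188}{15 + 42356} = - \frac{81810}{42371}$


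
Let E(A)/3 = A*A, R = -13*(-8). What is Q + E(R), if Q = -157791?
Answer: -125343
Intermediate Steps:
R = 104
E(A) = 3*A² (E(A) = 3*(A*A) = 3*A²)
Q + E(R) = -157791 + 3*104² = -157791 + 3*10816 = -157791 + 32448 = -125343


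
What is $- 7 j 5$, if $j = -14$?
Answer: $490$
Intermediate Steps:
$- 7 j 5 = \left(-7\right) \left(-14\right) 5 = 98 \cdot 5 = 490$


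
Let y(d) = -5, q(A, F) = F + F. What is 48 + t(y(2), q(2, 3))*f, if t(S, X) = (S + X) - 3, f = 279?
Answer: -510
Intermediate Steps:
q(A, F) = 2*F
t(S, X) = -3 + S + X
48 + t(y(2), q(2, 3))*f = 48 + (-3 - 5 + 2*3)*279 = 48 + (-3 - 5 + 6)*279 = 48 - 2*279 = 48 - 558 = -510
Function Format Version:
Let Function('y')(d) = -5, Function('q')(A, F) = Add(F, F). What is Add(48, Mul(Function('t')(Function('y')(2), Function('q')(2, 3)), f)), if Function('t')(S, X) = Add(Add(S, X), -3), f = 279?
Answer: -510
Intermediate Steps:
Function('q')(A, F) = Mul(2, F)
Function('t')(S, X) = Add(-3, S, X)
Add(48, Mul(Function('t')(Function('y')(2), Function('q')(2, 3)), f)) = Add(48, Mul(Add(-3, -5, Mul(2, 3)), 279)) = Add(48, Mul(Add(-3, -5, 6), 279)) = Add(48, Mul(-2, 279)) = Add(48, -558) = -510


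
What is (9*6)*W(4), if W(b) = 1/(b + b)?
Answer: 27/4 ≈ 6.7500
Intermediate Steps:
W(b) = 1/(2*b)
(9*6)*W(4) = (9*6)*((½)/4) = 54*((½)*(¼)) = 54*(⅛) = 27/4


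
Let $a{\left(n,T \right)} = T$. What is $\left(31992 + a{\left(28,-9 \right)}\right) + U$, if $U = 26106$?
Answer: $58089$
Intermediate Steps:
$\left(31992 + a{\left(28,-9 \right)}\right) + U = \left(31992 - 9\right) + 26106 = 31983 + 26106 = 58089$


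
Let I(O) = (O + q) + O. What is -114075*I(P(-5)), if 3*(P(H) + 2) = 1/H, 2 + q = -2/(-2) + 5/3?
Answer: 395460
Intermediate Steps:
q = ⅔ (q = -2 + (-2/(-2) + 5/3) = -2 + (-2*(-½) + 5*(⅓)) = -2 + (1 + 5/3) = -2 + 8/3 = ⅔ ≈ 0.66667)
P(H) = -2 + 1/(3*H)
I(O) = ⅔ + 2*O (I(O) = (O + ⅔) + O = (⅔ + O) + O = ⅔ + 2*O)
-114075*I(P(-5)) = -114075*(⅔ + 2*(-2 + (⅓)/(-5))) = -114075*(⅔ + 2*(-2 + (⅓)*(-⅕))) = -114075*(⅔ + 2*(-2 - 1/15)) = -114075*(⅔ + 2*(-31/15)) = -114075*(⅔ - 62/15) = -114075*(-52/15) = 395460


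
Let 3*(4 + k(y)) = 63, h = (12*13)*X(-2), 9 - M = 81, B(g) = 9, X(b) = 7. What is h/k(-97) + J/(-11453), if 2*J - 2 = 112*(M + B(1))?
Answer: 12566635/194701 ≈ 64.543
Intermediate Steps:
M = -72 (M = 9 - 1*81 = 9 - 81 = -72)
h = 1092 (h = (12*13)*7 = 156*7 = 1092)
k(y) = 17 (k(y) = -4 + (⅓)*63 = -4 + 21 = 17)
J = -3527 (J = 1 + (112*(-72 + 9))/2 = 1 + (112*(-63))/2 = 1 + (½)*(-7056) = 1 - 3528 = -3527)
h/k(-97) + J/(-11453) = 1092/17 - 3527/(-11453) = 1092*(1/17) - 3527*(-1/11453) = 1092/17 + 3527/11453 = 12566635/194701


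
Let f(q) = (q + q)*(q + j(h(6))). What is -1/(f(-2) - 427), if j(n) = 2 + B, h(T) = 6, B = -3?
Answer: 1/415 ≈ 0.0024096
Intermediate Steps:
j(n) = -1 (j(n) = 2 - 3 = -1)
f(q) = 2*q*(-1 + q) (f(q) = (q + q)*(q - 1) = (2*q)*(-1 + q) = 2*q*(-1 + q))
-1/(f(-2) - 427) = -1/(2*(-2)*(-1 - 2) - 427) = -1/(2*(-2)*(-3) - 427) = -1/(12 - 427) = -1/(-415) = -1*(-1/415) = 1/415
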